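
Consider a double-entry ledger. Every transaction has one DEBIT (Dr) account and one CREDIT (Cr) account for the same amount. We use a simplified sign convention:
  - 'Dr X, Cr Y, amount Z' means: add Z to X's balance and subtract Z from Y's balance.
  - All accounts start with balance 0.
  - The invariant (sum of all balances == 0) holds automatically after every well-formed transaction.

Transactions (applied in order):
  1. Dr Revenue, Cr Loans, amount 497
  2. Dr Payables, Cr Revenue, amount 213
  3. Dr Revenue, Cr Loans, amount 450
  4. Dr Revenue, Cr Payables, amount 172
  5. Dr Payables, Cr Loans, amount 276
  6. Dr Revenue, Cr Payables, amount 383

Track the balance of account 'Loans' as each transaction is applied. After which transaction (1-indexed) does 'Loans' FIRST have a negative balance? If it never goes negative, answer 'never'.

Answer: 1

Derivation:
After txn 1: Loans=-497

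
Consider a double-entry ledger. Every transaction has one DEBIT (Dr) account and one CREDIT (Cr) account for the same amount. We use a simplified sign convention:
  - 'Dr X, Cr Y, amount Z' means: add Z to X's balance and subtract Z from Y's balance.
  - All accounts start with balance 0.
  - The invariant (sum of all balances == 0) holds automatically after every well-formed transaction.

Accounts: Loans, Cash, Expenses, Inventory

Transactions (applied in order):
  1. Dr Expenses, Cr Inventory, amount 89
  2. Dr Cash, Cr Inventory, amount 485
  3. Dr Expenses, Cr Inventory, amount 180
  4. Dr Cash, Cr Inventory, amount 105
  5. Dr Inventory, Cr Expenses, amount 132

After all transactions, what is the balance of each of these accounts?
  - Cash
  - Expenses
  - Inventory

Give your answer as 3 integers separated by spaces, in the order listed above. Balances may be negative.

Answer: 590 137 -727

Derivation:
After txn 1 (Dr Expenses, Cr Inventory, amount 89): Expenses=89 Inventory=-89
After txn 2 (Dr Cash, Cr Inventory, amount 485): Cash=485 Expenses=89 Inventory=-574
After txn 3 (Dr Expenses, Cr Inventory, amount 180): Cash=485 Expenses=269 Inventory=-754
After txn 4 (Dr Cash, Cr Inventory, amount 105): Cash=590 Expenses=269 Inventory=-859
After txn 5 (Dr Inventory, Cr Expenses, amount 132): Cash=590 Expenses=137 Inventory=-727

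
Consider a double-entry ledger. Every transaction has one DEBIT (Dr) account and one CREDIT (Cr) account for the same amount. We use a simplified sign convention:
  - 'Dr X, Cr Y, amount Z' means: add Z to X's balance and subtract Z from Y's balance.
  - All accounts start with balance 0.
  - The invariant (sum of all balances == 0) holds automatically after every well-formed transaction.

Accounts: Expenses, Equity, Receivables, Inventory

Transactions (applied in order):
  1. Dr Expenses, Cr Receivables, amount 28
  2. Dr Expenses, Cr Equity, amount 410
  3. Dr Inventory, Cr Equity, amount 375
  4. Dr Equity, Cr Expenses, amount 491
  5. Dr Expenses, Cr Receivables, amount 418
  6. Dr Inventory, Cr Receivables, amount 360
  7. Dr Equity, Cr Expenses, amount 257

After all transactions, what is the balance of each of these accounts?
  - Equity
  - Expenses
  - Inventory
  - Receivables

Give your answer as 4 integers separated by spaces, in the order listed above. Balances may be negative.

Answer: -37 108 735 -806

Derivation:
After txn 1 (Dr Expenses, Cr Receivables, amount 28): Expenses=28 Receivables=-28
After txn 2 (Dr Expenses, Cr Equity, amount 410): Equity=-410 Expenses=438 Receivables=-28
After txn 3 (Dr Inventory, Cr Equity, amount 375): Equity=-785 Expenses=438 Inventory=375 Receivables=-28
After txn 4 (Dr Equity, Cr Expenses, amount 491): Equity=-294 Expenses=-53 Inventory=375 Receivables=-28
After txn 5 (Dr Expenses, Cr Receivables, amount 418): Equity=-294 Expenses=365 Inventory=375 Receivables=-446
After txn 6 (Dr Inventory, Cr Receivables, amount 360): Equity=-294 Expenses=365 Inventory=735 Receivables=-806
After txn 7 (Dr Equity, Cr Expenses, amount 257): Equity=-37 Expenses=108 Inventory=735 Receivables=-806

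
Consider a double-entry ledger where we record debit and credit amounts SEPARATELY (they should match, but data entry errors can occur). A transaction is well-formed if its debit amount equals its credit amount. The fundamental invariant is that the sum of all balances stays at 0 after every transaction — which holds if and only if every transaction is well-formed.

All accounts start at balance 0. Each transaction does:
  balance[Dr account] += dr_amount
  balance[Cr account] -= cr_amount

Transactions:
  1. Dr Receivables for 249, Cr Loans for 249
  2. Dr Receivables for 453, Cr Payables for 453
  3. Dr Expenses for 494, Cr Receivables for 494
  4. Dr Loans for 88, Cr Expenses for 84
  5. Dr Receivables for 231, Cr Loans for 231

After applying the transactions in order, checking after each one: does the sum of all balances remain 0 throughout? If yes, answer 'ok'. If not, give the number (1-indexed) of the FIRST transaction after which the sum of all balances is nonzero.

Answer: 4

Derivation:
After txn 1: dr=249 cr=249 sum_balances=0
After txn 2: dr=453 cr=453 sum_balances=0
After txn 3: dr=494 cr=494 sum_balances=0
After txn 4: dr=88 cr=84 sum_balances=4
After txn 5: dr=231 cr=231 sum_balances=4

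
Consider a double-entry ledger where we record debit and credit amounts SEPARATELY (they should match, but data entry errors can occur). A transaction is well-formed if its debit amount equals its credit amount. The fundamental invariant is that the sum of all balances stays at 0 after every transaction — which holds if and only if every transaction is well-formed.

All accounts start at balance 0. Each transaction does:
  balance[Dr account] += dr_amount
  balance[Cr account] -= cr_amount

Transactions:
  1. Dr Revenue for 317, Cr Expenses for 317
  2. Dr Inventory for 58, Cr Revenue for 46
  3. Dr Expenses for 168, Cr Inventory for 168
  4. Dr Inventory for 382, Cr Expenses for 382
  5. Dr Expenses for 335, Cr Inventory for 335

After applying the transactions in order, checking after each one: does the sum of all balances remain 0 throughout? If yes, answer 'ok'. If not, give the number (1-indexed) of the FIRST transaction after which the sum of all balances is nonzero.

Answer: 2

Derivation:
After txn 1: dr=317 cr=317 sum_balances=0
After txn 2: dr=58 cr=46 sum_balances=12
After txn 3: dr=168 cr=168 sum_balances=12
After txn 4: dr=382 cr=382 sum_balances=12
After txn 5: dr=335 cr=335 sum_balances=12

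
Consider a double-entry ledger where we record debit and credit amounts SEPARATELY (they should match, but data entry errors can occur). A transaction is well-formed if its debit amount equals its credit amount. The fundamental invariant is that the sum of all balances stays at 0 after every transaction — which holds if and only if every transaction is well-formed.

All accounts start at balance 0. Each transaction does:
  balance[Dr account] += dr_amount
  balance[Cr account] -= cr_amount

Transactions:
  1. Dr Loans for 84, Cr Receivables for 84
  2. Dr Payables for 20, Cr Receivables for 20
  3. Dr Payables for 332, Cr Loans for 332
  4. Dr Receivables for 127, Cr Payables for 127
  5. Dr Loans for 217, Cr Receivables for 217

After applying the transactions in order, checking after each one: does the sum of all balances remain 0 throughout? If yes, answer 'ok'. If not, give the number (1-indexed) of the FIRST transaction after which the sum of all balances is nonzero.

Answer: ok

Derivation:
After txn 1: dr=84 cr=84 sum_balances=0
After txn 2: dr=20 cr=20 sum_balances=0
After txn 3: dr=332 cr=332 sum_balances=0
After txn 4: dr=127 cr=127 sum_balances=0
After txn 5: dr=217 cr=217 sum_balances=0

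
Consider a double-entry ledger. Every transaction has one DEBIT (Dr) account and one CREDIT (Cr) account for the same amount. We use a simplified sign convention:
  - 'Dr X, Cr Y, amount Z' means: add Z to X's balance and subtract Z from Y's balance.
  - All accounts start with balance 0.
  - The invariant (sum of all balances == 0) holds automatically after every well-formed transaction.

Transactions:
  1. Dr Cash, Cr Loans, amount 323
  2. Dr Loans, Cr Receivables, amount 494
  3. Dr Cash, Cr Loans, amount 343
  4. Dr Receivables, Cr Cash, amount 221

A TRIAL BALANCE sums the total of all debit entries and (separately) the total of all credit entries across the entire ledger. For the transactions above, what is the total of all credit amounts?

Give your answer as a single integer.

Txn 1: credit+=323
Txn 2: credit+=494
Txn 3: credit+=343
Txn 4: credit+=221
Total credits = 1381

Answer: 1381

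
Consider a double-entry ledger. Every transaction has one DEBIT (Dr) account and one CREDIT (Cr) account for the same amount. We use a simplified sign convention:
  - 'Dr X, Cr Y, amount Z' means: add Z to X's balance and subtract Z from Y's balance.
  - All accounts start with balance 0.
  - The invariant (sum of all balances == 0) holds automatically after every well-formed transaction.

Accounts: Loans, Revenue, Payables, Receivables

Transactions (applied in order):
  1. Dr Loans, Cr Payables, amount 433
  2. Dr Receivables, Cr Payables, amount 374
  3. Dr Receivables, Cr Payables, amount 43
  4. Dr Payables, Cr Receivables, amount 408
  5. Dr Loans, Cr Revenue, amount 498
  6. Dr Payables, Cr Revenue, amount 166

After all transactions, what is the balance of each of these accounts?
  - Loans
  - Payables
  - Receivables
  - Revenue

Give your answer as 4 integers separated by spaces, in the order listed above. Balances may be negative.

Answer: 931 -276 9 -664

Derivation:
After txn 1 (Dr Loans, Cr Payables, amount 433): Loans=433 Payables=-433
After txn 2 (Dr Receivables, Cr Payables, amount 374): Loans=433 Payables=-807 Receivables=374
After txn 3 (Dr Receivables, Cr Payables, amount 43): Loans=433 Payables=-850 Receivables=417
After txn 4 (Dr Payables, Cr Receivables, amount 408): Loans=433 Payables=-442 Receivables=9
After txn 5 (Dr Loans, Cr Revenue, amount 498): Loans=931 Payables=-442 Receivables=9 Revenue=-498
After txn 6 (Dr Payables, Cr Revenue, amount 166): Loans=931 Payables=-276 Receivables=9 Revenue=-664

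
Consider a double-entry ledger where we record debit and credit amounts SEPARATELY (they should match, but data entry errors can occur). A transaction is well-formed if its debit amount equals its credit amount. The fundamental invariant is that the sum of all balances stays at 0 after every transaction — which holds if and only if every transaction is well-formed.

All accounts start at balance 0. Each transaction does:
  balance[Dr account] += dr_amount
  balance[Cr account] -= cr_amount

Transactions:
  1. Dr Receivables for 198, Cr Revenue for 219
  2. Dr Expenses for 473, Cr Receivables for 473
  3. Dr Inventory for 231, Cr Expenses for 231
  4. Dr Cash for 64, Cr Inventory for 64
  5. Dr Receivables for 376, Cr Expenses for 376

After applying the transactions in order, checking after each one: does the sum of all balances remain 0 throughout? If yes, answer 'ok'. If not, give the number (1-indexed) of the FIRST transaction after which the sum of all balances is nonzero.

Answer: 1

Derivation:
After txn 1: dr=198 cr=219 sum_balances=-21
After txn 2: dr=473 cr=473 sum_balances=-21
After txn 3: dr=231 cr=231 sum_balances=-21
After txn 4: dr=64 cr=64 sum_balances=-21
After txn 5: dr=376 cr=376 sum_balances=-21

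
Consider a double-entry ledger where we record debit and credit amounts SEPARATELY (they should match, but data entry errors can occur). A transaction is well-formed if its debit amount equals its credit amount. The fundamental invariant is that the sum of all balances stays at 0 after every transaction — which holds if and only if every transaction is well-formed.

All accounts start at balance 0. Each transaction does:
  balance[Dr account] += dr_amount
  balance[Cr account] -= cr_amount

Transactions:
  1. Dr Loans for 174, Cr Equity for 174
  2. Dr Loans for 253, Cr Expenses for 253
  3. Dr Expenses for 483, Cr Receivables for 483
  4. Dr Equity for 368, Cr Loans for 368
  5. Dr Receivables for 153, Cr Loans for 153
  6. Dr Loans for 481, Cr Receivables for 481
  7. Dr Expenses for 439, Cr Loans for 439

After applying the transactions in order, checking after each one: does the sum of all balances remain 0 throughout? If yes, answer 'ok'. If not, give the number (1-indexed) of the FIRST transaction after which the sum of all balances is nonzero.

After txn 1: dr=174 cr=174 sum_balances=0
After txn 2: dr=253 cr=253 sum_balances=0
After txn 3: dr=483 cr=483 sum_balances=0
After txn 4: dr=368 cr=368 sum_balances=0
After txn 5: dr=153 cr=153 sum_balances=0
After txn 6: dr=481 cr=481 sum_balances=0
After txn 7: dr=439 cr=439 sum_balances=0

Answer: ok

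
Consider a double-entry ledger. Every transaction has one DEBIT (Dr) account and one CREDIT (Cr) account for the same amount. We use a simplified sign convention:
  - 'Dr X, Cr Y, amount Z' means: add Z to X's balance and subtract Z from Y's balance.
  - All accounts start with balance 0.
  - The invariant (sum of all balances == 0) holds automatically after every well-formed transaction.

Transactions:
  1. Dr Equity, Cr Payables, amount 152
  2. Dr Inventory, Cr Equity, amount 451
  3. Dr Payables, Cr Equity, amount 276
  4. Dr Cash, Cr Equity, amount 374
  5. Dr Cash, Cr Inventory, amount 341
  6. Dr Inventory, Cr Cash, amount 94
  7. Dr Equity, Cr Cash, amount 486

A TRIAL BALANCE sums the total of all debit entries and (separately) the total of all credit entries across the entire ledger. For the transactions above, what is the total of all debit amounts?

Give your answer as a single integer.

Answer: 2174

Derivation:
Txn 1: debit+=152
Txn 2: debit+=451
Txn 3: debit+=276
Txn 4: debit+=374
Txn 5: debit+=341
Txn 6: debit+=94
Txn 7: debit+=486
Total debits = 2174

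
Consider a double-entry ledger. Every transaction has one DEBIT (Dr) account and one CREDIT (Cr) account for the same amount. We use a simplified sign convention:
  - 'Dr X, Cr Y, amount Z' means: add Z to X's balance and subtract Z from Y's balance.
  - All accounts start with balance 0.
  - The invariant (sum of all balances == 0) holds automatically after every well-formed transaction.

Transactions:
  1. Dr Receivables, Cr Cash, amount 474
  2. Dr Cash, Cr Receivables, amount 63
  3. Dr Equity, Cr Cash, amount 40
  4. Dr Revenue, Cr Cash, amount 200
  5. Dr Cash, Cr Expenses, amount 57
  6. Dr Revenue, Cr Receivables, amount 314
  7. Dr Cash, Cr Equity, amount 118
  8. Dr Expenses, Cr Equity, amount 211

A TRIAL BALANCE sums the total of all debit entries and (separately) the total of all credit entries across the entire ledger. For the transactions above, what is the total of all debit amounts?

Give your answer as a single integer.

Txn 1: debit+=474
Txn 2: debit+=63
Txn 3: debit+=40
Txn 4: debit+=200
Txn 5: debit+=57
Txn 6: debit+=314
Txn 7: debit+=118
Txn 8: debit+=211
Total debits = 1477

Answer: 1477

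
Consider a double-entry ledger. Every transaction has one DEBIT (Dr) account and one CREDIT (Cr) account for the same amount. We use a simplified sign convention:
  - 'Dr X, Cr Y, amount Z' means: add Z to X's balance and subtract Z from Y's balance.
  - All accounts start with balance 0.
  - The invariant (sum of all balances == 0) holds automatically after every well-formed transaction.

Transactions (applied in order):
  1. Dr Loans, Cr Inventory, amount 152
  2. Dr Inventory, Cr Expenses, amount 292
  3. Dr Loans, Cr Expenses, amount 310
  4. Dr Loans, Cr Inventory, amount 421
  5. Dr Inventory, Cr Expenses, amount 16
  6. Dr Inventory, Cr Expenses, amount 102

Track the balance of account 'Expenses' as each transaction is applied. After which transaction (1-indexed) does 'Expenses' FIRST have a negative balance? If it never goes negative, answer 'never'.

Answer: 2

Derivation:
After txn 1: Expenses=0
After txn 2: Expenses=-292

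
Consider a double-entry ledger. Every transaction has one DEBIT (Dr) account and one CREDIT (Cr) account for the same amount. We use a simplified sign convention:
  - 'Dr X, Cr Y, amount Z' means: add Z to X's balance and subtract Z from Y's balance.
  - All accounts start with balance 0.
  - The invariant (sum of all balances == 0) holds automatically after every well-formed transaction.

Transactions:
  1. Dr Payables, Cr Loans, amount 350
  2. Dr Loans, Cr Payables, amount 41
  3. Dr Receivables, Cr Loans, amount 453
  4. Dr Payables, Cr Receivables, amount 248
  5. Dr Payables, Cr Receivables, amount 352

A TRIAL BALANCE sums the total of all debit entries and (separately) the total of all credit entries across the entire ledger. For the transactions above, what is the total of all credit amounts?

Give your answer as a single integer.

Answer: 1444

Derivation:
Txn 1: credit+=350
Txn 2: credit+=41
Txn 3: credit+=453
Txn 4: credit+=248
Txn 5: credit+=352
Total credits = 1444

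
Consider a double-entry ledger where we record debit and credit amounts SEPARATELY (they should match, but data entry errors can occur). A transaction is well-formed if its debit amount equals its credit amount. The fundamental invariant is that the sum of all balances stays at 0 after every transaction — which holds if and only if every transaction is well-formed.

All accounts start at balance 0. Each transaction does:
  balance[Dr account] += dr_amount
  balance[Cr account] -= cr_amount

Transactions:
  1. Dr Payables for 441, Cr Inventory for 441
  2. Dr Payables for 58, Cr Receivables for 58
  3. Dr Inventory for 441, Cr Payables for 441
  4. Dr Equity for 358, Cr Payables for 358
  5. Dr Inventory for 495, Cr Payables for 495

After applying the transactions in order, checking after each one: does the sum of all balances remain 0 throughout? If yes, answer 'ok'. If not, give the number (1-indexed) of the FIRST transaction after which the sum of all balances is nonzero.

Answer: ok

Derivation:
After txn 1: dr=441 cr=441 sum_balances=0
After txn 2: dr=58 cr=58 sum_balances=0
After txn 3: dr=441 cr=441 sum_balances=0
After txn 4: dr=358 cr=358 sum_balances=0
After txn 5: dr=495 cr=495 sum_balances=0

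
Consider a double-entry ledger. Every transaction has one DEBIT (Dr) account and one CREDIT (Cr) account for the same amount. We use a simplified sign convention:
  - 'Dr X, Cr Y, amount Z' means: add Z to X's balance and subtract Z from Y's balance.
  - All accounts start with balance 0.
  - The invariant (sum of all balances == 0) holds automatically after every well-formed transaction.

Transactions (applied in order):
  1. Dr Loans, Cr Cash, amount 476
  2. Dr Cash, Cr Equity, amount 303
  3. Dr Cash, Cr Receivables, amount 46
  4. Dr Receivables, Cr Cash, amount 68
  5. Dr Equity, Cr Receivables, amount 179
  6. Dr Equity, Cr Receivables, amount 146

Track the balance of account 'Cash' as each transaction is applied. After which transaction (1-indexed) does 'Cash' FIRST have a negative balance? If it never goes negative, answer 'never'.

After txn 1: Cash=-476

Answer: 1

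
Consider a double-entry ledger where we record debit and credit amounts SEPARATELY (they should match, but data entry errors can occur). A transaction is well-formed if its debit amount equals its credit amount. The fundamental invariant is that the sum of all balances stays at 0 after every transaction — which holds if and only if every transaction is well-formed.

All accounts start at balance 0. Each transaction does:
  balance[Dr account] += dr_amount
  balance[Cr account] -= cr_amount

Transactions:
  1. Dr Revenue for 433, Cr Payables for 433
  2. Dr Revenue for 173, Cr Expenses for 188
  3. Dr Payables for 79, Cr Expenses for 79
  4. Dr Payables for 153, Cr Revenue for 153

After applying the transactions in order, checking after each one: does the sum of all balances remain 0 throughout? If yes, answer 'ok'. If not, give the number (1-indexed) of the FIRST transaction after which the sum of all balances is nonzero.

Answer: 2

Derivation:
After txn 1: dr=433 cr=433 sum_balances=0
After txn 2: dr=173 cr=188 sum_balances=-15
After txn 3: dr=79 cr=79 sum_balances=-15
After txn 4: dr=153 cr=153 sum_balances=-15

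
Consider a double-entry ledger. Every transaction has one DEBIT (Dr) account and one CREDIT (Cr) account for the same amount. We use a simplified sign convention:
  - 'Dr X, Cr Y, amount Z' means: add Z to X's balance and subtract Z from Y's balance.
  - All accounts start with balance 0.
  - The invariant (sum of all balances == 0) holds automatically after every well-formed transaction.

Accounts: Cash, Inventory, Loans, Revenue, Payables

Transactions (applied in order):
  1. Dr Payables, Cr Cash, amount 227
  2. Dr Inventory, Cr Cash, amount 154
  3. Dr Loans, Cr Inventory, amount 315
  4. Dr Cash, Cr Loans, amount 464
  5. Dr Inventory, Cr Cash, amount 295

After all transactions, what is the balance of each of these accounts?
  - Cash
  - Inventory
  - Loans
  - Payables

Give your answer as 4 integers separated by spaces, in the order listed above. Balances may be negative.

Answer: -212 134 -149 227

Derivation:
After txn 1 (Dr Payables, Cr Cash, amount 227): Cash=-227 Payables=227
After txn 2 (Dr Inventory, Cr Cash, amount 154): Cash=-381 Inventory=154 Payables=227
After txn 3 (Dr Loans, Cr Inventory, amount 315): Cash=-381 Inventory=-161 Loans=315 Payables=227
After txn 4 (Dr Cash, Cr Loans, amount 464): Cash=83 Inventory=-161 Loans=-149 Payables=227
After txn 5 (Dr Inventory, Cr Cash, amount 295): Cash=-212 Inventory=134 Loans=-149 Payables=227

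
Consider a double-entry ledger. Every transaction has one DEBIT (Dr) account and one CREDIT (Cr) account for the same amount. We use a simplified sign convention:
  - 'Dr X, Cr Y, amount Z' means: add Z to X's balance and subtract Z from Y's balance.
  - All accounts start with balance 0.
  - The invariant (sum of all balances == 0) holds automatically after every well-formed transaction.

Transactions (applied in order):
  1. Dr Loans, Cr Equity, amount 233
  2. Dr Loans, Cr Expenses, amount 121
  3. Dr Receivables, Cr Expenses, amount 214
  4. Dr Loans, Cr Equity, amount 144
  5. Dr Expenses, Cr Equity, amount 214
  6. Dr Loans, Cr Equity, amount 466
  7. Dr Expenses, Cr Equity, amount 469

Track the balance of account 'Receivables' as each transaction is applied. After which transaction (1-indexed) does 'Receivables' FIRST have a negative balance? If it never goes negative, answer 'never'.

After txn 1: Receivables=0
After txn 2: Receivables=0
After txn 3: Receivables=214
After txn 4: Receivables=214
After txn 5: Receivables=214
After txn 6: Receivables=214
After txn 7: Receivables=214

Answer: never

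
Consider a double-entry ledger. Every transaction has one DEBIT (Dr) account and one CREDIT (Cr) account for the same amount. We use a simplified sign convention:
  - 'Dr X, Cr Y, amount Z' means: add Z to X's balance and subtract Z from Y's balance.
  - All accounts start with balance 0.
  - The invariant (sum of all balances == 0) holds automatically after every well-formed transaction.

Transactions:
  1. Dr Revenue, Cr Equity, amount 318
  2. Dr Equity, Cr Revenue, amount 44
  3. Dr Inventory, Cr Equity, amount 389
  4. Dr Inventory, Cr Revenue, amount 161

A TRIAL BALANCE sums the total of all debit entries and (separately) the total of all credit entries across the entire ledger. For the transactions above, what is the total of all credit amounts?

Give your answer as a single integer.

Answer: 912

Derivation:
Txn 1: credit+=318
Txn 2: credit+=44
Txn 3: credit+=389
Txn 4: credit+=161
Total credits = 912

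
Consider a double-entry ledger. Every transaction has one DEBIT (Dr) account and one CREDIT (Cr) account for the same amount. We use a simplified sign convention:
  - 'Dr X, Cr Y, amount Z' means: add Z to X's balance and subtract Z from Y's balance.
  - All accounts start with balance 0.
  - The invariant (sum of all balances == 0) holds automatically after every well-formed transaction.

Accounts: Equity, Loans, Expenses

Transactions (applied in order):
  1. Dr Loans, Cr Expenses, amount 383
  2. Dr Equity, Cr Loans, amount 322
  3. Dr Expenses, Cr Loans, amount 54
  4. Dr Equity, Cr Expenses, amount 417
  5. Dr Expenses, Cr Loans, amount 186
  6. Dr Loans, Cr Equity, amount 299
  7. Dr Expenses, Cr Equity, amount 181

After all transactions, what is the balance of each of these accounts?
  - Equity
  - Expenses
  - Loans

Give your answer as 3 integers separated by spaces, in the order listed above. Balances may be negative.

Answer: 259 -379 120

Derivation:
After txn 1 (Dr Loans, Cr Expenses, amount 383): Expenses=-383 Loans=383
After txn 2 (Dr Equity, Cr Loans, amount 322): Equity=322 Expenses=-383 Loans=61
After txn 3 (Dr Expenses, Cr Loans, amount 54): Equity=322 Expenses=-329 Loans=7
After txn 4 (Dr Equity, Cr Expenses, amount 417): Equity=739 Expenses=-746 Loans=7
After txn 5 (Dr Expenses, Cr Loans, amount 186): Equity=739 Expenses=-560 Loans=-179
After txn 6 (Dr Loans, Cr Equity, amount 299): Equity=440 Expenses=-560 Loans=120
After txn 7 (Dr Expenses, Cr Equity, amount 181): Equity=259 Expenses=-379 Loans=120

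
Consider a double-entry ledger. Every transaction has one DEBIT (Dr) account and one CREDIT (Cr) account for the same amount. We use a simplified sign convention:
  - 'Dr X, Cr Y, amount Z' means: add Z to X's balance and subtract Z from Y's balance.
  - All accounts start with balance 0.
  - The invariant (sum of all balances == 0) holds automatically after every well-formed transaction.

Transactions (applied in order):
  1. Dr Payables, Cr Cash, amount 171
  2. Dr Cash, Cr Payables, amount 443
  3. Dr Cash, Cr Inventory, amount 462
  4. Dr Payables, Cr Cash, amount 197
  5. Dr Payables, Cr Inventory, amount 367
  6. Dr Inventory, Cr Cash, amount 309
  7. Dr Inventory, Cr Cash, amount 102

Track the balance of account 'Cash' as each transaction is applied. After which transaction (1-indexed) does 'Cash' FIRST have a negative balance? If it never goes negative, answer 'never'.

Answer: 1

Derivation:
After txn 1: Cash=-171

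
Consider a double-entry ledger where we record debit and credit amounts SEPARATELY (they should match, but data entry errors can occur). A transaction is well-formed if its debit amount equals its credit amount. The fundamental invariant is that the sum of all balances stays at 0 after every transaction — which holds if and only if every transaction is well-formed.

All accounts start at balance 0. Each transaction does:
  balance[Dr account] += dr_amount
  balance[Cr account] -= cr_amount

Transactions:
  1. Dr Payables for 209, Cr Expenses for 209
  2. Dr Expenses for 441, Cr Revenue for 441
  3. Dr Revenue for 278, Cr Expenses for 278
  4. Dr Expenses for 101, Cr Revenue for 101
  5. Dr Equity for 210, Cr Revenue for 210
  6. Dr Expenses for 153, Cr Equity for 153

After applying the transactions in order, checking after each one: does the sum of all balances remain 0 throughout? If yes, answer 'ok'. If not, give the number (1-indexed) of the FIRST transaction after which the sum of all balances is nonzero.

Answer: ok

Derivation:
After txn 1: dr=209 cr=209 sum_balances=0
After txn 2: dr=441 cr=441 sum_balances=0
After txn 3: dr=278 cr=278 sum_balances=0
After txn 4: dr=101 cr=101 sum_balances=0
After txn 5: dr=210 cr=210 sum_balances=0
After txn 6: dr=153 cr=153 sum_balances=0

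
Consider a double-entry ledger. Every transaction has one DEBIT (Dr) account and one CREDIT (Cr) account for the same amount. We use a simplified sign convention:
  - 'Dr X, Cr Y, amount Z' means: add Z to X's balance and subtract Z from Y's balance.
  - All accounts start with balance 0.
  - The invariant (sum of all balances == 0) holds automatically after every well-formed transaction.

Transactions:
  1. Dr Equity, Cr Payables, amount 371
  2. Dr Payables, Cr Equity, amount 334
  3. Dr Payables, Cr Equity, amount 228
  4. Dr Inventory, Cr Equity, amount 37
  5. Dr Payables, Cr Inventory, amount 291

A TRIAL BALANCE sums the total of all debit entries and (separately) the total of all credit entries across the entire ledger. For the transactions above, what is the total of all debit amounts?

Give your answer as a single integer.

Answer: 1261

Derivation:
Txn 1: debit+=371
Txn 2: debit+=334
Txn 3: debit+=228
Txn 4: debit+=37
Txn 5: debit+=291
Total debits = 1261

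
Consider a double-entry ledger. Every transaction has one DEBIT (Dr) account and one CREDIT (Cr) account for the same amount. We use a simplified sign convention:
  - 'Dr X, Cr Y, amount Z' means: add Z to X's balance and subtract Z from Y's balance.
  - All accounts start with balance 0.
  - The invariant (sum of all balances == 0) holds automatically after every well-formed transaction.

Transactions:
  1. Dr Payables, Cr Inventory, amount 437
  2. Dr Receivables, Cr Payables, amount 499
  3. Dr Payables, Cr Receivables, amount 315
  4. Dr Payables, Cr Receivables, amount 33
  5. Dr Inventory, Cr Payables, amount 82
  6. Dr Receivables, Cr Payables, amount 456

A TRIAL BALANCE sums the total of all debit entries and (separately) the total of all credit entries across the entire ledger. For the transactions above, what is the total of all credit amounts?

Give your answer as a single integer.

Txn 1: credit+=437
Txn 2: credit+=499
Txn 3: credit+=315
Txn 4: credit+=33
Txn 5: credit+=82
Txn 6: credit+=456
Total credits = 1822

Answer: 1822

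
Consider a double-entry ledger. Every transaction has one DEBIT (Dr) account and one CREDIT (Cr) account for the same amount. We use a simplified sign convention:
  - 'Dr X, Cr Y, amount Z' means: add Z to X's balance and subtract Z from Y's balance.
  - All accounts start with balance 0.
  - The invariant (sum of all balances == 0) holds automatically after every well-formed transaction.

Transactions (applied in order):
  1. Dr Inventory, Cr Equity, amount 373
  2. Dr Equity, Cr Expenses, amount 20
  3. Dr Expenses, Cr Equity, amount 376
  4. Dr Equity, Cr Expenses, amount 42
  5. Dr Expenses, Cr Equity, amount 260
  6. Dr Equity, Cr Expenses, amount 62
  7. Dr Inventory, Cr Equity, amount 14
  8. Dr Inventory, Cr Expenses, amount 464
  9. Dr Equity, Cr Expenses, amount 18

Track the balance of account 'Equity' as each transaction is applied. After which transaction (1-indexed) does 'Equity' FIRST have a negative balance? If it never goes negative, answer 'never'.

Answer: 1

Derivation:
After txn 1: Equity=-373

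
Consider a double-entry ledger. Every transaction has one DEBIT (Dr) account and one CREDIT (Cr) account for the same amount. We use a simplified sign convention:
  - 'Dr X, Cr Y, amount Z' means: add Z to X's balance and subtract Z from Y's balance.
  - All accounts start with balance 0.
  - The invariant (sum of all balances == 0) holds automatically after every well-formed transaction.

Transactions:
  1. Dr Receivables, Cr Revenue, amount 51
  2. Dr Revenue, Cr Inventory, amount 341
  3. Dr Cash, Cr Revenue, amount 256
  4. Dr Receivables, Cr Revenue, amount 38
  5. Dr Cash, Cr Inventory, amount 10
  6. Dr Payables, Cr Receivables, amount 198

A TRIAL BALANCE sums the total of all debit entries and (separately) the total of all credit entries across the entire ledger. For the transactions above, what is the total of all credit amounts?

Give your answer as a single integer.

Txn 1: credit+=51
Txn 2: credit+=341
Txn 3: credit+=256
Txn 4: credit+=38
Txn 5: credit+=10
Txn 6: credit+=198
Total credits = 894

Answer: 894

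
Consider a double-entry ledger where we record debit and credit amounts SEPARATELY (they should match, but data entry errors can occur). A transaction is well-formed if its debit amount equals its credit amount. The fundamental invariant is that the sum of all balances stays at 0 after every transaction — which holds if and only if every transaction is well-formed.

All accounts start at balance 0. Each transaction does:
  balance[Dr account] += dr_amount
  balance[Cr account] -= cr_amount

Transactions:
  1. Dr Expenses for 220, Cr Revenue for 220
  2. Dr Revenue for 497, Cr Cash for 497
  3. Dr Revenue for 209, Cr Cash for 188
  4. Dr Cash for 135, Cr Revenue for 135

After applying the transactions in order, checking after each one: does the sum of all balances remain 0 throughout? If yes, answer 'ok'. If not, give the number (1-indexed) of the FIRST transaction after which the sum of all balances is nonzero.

Answer: 3

Derivation:
After txn 1: dr=220 cr=220 sum_balances=0
After txn 2: dr=497 cr=497 sum_balances=0
After txn 3: dr=209 cr=188 sum_balances=21
After txn 4: dr=135 cr=135 sum_balances=21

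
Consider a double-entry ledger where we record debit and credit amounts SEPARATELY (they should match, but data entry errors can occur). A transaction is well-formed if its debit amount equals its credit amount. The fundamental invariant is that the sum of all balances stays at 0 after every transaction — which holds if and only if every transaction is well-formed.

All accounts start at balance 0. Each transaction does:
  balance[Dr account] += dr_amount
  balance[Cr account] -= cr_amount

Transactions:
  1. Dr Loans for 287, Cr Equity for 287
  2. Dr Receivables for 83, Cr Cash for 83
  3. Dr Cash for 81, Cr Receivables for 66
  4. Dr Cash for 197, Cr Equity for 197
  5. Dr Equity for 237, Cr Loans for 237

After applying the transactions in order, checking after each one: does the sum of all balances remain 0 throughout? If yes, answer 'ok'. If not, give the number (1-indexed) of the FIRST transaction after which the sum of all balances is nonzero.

Answer: 3

Derivation:
After txn 1: dr=287 cr=287 sum_balances=0
After txn 2: dr=83 cr=83 sum_balances=0
After txn 3: dr=81 cr=66 sum_balances=15
After txn 4: dr=197 cr=197 sum_balances=15
After txn 5: dr=237 cr=237 sum_balances=15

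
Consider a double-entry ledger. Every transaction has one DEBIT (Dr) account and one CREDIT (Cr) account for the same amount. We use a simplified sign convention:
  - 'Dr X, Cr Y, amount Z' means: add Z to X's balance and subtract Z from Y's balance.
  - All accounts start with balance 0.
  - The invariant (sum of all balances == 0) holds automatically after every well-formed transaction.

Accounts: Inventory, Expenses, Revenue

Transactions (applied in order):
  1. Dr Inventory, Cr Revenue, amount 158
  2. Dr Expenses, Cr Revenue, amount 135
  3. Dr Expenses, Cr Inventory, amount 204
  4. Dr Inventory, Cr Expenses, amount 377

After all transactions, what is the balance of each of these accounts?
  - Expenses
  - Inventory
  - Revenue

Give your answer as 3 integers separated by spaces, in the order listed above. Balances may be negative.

After txn 1 (Dr Inventory, Cr Revenue, amount 158): Inventory=158 Revenue=-158
After txn 2 (Dr Expenses, Cr Revenue, amount 135): Expenses=135 Inventory=158 Revenue=-293
After txn 3 (Dr Expenses, Cr Inventory, amount 204): Expenses=339 Inventory=-46 Revenue=-293
After txn 4 (Dr Inventory, Cr Expenses, amount 377): Expenses=-38 Inventory=331 Revenue=-293

Answer: -38 331 -293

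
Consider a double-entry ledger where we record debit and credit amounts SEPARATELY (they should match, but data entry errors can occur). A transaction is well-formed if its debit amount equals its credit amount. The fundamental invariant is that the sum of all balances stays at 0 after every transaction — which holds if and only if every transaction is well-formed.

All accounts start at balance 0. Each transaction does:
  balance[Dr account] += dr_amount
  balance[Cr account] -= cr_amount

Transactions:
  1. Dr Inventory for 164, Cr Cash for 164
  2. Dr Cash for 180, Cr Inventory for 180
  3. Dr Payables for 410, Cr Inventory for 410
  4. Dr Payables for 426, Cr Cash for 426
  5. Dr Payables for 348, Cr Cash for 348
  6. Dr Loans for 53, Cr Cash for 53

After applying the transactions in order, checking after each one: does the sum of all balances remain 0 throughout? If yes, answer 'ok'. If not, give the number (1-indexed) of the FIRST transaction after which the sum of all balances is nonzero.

Answer: ok

Derivation:
After txn 1: dr=164 cr=164 sum_balances=0
After txn 2: dr=180 cr=180 sum_balances=0
After txn 3: dr=410 cr=410 sum_balances=0
After txn 4: dr=426 cr=426 sum_balances=0
After txn 5: dr=348 cr=348 sum_balances=0
After txn 6: dr=53 cr=53 sum_balances=0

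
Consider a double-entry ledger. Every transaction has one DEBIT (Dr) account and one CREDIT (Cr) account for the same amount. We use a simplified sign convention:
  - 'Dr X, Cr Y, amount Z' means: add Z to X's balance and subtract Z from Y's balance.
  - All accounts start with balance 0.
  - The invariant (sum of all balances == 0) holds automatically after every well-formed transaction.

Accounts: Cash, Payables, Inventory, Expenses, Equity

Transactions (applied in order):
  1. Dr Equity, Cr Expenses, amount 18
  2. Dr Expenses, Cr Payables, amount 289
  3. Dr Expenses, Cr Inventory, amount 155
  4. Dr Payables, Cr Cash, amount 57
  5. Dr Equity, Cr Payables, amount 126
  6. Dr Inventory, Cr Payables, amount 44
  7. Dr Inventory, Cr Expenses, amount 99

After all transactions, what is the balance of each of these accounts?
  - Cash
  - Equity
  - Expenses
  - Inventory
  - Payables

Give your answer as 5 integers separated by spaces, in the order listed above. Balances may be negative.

Answer: -57 144 327 -12 -402

Derivation:
After txn 1 (Dr Equity, Cr Expenses, amount 18): Equity=18 Expenses=-18
After txn 2 (Dr Expenses, Cr Payables, amount 289): Equity=18 Expenses=271 Payables=-289
After txn 3 (Dr Expenses, Cr Inventory, amount 155): Equity=18 Expenses=426 Inventory=-155 Payables=-289
After txn 4 (Dr Payables, Cr Cash, amount 57): Cash=-57 Equity=18 Expenses=426 Inventory=-155 Payables=-232
After txn 5 (Dr Equity, Cr Payables, amount 126): Cash=-57 Equity=144 Expenses=426 Inventory=-155 Payables=-358
After txn 6 (Dr Inventory, Cr Payables, amount 44): Cash=-57 Equity=144 Expenses=426 Inventory=-111 Payables=-402
After txn 7 (Dr Inventory, Cr Expenses, amount 99): Cash=-57 Equity=144 Expenses=327 Inventory=-12 Payables=-402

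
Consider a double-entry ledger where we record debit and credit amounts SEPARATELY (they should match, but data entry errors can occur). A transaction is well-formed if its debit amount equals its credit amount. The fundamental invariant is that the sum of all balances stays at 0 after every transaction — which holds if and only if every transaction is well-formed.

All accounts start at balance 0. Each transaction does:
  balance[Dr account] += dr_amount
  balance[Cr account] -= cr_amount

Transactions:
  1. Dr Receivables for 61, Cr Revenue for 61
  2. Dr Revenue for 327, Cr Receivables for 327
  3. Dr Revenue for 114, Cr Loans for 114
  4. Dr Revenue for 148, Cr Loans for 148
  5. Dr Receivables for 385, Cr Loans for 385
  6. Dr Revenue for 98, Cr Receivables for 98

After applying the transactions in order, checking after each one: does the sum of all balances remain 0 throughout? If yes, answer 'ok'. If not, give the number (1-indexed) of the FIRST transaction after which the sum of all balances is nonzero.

After txn 1: dr=61 cr=61 sum_balances=0
After txn 2: dr=327 cr=327 sum_balances=0
After txn 3: dr=114 cr=114 sum_balances=0
After txn 4: dr=148 cr=148 sum_balances=0
After txn 5: dr=385 cr=385 sum_balances=0
After txn 6: dr=98 cr=98 sum_balances=0

Answer: ok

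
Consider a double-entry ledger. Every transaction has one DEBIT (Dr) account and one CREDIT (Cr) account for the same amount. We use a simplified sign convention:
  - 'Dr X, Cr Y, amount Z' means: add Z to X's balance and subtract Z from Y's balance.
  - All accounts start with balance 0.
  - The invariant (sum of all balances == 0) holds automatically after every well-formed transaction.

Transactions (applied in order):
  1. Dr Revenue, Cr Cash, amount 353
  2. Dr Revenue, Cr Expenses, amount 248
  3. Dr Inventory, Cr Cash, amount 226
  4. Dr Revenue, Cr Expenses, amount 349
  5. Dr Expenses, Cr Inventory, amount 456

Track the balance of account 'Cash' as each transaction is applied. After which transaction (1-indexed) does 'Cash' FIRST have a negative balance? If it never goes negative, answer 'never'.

Answer: 1

Derivation:
After txn 1: Cash=-353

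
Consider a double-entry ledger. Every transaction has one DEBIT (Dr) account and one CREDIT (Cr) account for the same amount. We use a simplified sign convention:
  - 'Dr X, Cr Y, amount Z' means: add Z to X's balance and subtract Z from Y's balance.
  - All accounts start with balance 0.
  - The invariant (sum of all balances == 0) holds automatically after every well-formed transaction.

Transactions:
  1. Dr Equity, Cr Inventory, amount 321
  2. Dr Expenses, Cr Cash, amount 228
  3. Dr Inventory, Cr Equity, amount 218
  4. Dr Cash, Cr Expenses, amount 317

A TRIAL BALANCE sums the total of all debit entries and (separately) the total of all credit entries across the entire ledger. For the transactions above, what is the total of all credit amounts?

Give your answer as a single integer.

Answer: 1084

Derivation:
Txn 1: credit+=321
Txn 2: credit+=228
Txn 3: credit+=218
Txn 4: credit+=317
Total credits = 1084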